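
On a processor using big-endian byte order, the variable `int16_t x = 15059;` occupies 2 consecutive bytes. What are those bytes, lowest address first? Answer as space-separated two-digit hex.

15059 in hexadecimal, padded to 16 bits, is 0x3AD3.
Split into bytes (most-significant first): 3A D3.
Big-endian stores the most-significant byte at the lowest address.
So the memory order matches the most-significant-first order: 3A D3.

3A D3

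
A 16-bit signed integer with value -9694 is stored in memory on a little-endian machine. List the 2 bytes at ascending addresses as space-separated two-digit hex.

Two's complement of -9694 in 16 bits: 9694 = 0x25DE; invert → 0xDA21; add 1 → 0xDA22.
Split into bytes (most-significant first): DA 22.
Little-endian: lowest address holds the least-significant byte.
So at ascending addresses the bytes are 22 DA.

22 DA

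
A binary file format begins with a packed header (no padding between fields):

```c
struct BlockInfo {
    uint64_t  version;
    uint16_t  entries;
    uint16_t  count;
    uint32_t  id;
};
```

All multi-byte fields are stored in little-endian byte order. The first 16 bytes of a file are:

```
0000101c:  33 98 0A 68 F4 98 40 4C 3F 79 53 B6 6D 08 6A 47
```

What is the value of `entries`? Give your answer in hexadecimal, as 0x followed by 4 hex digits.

0x793F

`entries` follows `version` (8 bytes), so it starts at byte offset 8 and occupies 2 bytes.
Bytes at offsets 8..9: 3F 79.
In little-endian order the low byte comes first in memory.
Reassemble most-significant byte first: 79 3F → 0x793F.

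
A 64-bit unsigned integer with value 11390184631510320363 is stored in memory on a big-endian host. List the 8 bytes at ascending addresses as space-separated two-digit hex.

11390184631510320363 in hexadecimal, padded to 64 bits, is 0x9E121093174944EB.
Split into bytes (most-significant first): 9E 12 10 93 17 49 44 EB.
Big-endian stores the most-significant byte at the lowest address.
So the memory order matches the most-significant-first order: 9E 12 10 93 17 49 44 EB.

9E 12 10 93 17 49 44 EB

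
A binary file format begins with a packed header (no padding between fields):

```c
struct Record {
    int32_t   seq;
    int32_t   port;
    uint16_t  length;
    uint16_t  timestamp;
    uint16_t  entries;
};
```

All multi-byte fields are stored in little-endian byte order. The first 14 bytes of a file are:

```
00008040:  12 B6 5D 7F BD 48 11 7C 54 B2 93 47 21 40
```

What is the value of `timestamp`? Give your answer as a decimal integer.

18323

`timestamp` follows `seq` (4 B), `port` (4 B), `length` (2 B), so it starts at offset 4 + 4 + 2 = 10 and occupies 2 bytes.
Bytes at offsets 10..11: 93 47.
Little-endian: lowest address holds the least-significant byte.
Reassemble most-significant byte first: 47 93 → 0x4793.
0x4793 = 18323.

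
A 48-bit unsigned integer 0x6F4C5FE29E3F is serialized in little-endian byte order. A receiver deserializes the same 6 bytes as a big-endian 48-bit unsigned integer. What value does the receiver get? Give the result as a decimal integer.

Stored little-endian, the bytes at ascending addresses are 3F 9E E2 5F 4C 6F.
Read back as big-endian, the last byte is least significant, giving 0x3F9EE25F4C6F.
0x3F9EE25F4C6F = 69951635278959.

69951635278959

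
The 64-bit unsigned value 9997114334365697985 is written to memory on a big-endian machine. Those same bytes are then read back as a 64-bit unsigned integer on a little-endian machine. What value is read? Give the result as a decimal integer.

9997114334365697985 in 64-bit hexadecimal is 0x8ABCE28526D547C1.
Stored big-endian, the bytes at ascending addresses are 8A BC E2 85 26 D5 47 C1.
Read back as little-endian, the first byte is least significant, giving 0xC147D52685E2BC8A.
0xC147D52685E2BC8A = 13927334734098250890.

13927334734098250890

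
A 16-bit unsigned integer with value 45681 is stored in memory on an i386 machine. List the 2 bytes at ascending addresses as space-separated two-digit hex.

45681 in hexadecimal, padded to 16 bits, is 0xB271.
Split into bytes (most-significant first): B2 71.
Little-endian stores the least-significant byte at the lowest address.
So at ascending addresses the bytes are 71 B2.

71 B2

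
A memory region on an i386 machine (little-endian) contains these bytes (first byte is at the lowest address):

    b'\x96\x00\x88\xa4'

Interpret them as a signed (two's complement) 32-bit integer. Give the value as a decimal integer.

-1534590826

Little-endian: lowest address holds the least-significant byte.
Reassemble most-significant byte first: A4 88 00 96 → 0xA4880096.
Top bit is set, so as a signed 32-bit value this is 0xA4880096 − 2^32 = -1534590826.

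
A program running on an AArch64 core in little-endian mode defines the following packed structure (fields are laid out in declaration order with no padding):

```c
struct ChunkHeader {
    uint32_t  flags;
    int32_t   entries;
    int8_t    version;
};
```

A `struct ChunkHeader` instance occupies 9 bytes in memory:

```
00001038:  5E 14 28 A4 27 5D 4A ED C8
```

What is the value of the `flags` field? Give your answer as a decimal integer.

`flags` is the first field, at byte offset 0, occupying 4 bytes.
Bytes at offsets 0..3: 5E 14 28 A4.
Little-endian: lowest address holds the least-significant byte.
Reassemble most-significant byte first: A4 28 14 5E → 0xA428145E.
0xA428145E = 2754090078.

2754090078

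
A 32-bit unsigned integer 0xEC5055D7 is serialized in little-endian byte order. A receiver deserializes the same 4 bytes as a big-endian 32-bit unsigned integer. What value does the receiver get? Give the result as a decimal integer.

3612692716

Stored little-endian, the bytes at ascending addresses are D7 55 50 EC.
Read back as big-endian, the last byte is least significant, giving 0xD75550EC.
0xD75550EC = 3612692716.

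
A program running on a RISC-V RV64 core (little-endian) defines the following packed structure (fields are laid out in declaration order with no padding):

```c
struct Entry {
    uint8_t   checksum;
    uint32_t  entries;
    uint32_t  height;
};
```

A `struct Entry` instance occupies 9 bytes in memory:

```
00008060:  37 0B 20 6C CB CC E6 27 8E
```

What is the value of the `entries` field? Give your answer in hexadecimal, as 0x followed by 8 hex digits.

`entries` follows `checksum` (1 byte), so it starts at byte offset 1 and occupies 4 bytes.
Bytes at offsets 1..4: 0B 20 6C CB.
Little-endian: lowest address holds the least-significant byte.
Reassemble most-significant byte first: CB 6C 20 0B → 0xCB6C200B.

0xCB6C200B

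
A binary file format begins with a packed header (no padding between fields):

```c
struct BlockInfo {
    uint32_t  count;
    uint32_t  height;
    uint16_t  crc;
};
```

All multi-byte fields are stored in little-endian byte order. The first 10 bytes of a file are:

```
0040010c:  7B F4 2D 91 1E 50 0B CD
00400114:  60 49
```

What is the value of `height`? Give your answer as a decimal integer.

3440070686

`height` follows `count` (4 bytes), so it starts at byte offset 4 and occupies 4 bytes.
Bytes at offsets 4..7: 1E 50 0B CD.
Little-endian stores the least-significant byte at the lowest address.
Reassemble most-significant byte first: CD 0B 50 1E → 0xCD0B501E.
0xCD0B501E = 3440070686.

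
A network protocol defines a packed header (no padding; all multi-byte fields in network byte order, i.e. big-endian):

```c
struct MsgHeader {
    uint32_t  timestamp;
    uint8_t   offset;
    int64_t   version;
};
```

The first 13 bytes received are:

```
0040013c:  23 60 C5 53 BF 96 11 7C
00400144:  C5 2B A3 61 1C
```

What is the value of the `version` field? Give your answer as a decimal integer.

`version` follows `timestamp` (4 B), `offset` (1 B), so it starts at offset 4 + 1 = 5 and occupies 8 bytes.
Bytes at offsets 5..12: 96 11 7C C5 2B A3 61 1C.
In big-endian order the high byte comes first in memory.
The bytes are already most-significant first: 0x96117CC52BA3611C.
Top bit is set, so as a signed 64-bit value this is 0x96117CC52BA3611C − 2^64 = -7633182707133751012.

-7633182707133751012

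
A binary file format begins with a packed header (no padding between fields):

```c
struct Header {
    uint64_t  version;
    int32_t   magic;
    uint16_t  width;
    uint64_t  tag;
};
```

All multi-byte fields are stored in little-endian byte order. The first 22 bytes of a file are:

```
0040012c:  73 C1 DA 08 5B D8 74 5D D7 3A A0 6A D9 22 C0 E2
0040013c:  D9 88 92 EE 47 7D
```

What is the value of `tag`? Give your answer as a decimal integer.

`tag` follows `version` (8 B), `magic` (4 B), `width` (2 B), so it starts at offset 8 + 4 + 2 = 14 and occupies 8 bytes.
Bytes at offsets 14..21: C0 E2 D9 88 92 EE 47 7D.
In little-endian order the low byte comes first in memory.
Reassemble most-significant byte first: 7D 47 EE 92 88 D9 E2 C0 → 0x7D47EE9288D9E2C0.
0x7D47EE9288D9E2C0 = 9027446291216065216.

9027446291216065216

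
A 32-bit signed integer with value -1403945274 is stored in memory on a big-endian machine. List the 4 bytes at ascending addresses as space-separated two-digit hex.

Two's complement of -1403945274 in 32 bits: 1403945274 = 0x53AE813A; invert → 0xAC517EC5; add 1 → 0xAC517EC6.
Split into bytes (most-significant first): AC 51 7E C6.
Big-endian stores the most-significant byte at the lowest address.
So the memory order matches the most-significant-first order: AC 51 7E C6.

AC 51 7E C6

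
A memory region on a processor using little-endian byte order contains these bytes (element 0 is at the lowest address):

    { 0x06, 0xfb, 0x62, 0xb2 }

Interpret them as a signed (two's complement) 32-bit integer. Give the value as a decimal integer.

-1302136058

Little-endian: lowest address holds the least-significant byte.
Reassemble most-significant byte first: B2 62 FB 06 → 0xB262FB06.
Top bit is set, so as a signed 32-bit value this is 0xB262FB06 − 2^32 = -1302136058.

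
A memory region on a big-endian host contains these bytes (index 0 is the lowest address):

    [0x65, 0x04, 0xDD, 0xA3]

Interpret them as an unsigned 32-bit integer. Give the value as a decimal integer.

Big-endian: lowest address holds the most-significant byte.
The bytes are already most-significant first: 0x6504DDA3.
0x6504DDA3 = 1694817699.

1694817699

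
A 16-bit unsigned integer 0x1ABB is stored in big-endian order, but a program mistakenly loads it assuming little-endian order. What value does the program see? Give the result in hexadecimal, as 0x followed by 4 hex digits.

0xBB1A

Stored big-endian, the bytes at ascending addresses are 1A BB.
Read back as little-endian, the first byte is least significant, giving 0xBB1A.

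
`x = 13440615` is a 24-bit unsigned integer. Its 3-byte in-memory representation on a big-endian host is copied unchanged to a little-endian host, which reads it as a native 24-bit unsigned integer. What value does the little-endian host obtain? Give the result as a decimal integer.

13440615 in 24-bit hexadecimal is 0xCD1667.
Stored big-endian, the bytes at ascending addresses are CD 16 67.
Read back as little-endian, the first byte is least significant, giving 0x6716CD.
0x6716CD = 6756045.

6756045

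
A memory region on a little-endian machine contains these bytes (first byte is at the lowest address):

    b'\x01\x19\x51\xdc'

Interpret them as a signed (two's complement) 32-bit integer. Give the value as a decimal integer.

Little-endian stores the least-significant byte at the lowest address.
Reassemble most-significant byte first: DC 51 19 01 → 0xDC511901.
Top bit is set, so as a signed 32-bit value this is 0xDC511901 − 2^32 = -598664959.

-598664959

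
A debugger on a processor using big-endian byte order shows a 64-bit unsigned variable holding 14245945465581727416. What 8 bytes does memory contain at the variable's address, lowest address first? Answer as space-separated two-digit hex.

C5 B3 C3 EC 35 95 EE B8

14245945465581727416 in hexadecimal, padded to 64 bits, is 0xC5B3C3EC3595EEB8.
Split into bytes (most-significant first): C5 B3 C3 EC 35 95 EE B8.
Big-endian stores the most-significant byte at the lowest address.
So the memory order matches the most-significant-first order: C5 B3 C3 EC 35 95 EE B8.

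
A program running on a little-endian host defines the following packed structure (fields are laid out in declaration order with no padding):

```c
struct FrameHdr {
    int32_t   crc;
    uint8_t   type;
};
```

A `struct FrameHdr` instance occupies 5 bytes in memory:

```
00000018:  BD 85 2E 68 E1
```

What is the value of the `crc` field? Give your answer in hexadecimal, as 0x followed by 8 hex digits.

`crc` is the first field, at byte offset 0, occupying 4 bytes.
Bytes at offsets 0..3: BD 85 2E 68.
Little-endian stores the least-significant byte at the lowest address.
Reassemble most-significant byte first: 68 2E 85 BD → 0x682E85BD.

0x682E85BD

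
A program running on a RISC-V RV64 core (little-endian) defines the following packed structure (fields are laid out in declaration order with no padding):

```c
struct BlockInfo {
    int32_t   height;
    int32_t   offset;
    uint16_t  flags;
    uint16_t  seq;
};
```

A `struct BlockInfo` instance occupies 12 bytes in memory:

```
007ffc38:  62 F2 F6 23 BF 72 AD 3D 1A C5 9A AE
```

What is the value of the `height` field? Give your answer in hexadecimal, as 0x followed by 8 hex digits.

0x23F6F262

`height` is the first field, at byte offset 0, occupying 4 bytes.
Bytes at offsets 0..3: 62 F2 F6 23.
Little-endian: lowest address holds the least-significant byte.
Reassemble most-significant byte first: 23 F6 F2 62 → 0x23F6F262.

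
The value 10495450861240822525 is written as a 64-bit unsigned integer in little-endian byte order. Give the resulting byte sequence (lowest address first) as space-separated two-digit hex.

10495450861240822525 in hexadecimal, padded to 64 bits, is 0x91A754F375D3AAFD.
Split into bytes (most-significant first): 91 A7 54 F3 75 D3 AA FD.
Little-endian stores the least-significant byte at the lowest address.
So at ascending addresses the bytes are FD AA D3 75 F3 54 A7 91.

FD AA D3 75 F3 54 A7 91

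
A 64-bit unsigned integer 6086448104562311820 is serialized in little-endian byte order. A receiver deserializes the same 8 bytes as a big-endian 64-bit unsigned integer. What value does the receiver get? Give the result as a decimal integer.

10106721604054054740

6086448104562311820 in 64-bit hexadecimal is 0x5477684DC049428C.
Stored little-endian, the bytes at ascending addresses are 8C 42 49 C0 4D 68 77 54.
Read back as big-endian, the last byte is least significant, giving 0x8C4249C04D687754.
0x8C4249C04D687754 = 10106721604054054740.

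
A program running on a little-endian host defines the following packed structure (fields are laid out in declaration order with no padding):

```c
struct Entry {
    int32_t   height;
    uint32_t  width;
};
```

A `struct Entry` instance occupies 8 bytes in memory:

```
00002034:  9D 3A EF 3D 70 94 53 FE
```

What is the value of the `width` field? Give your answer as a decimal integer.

`width` follows `height` (4 bytes), so it starts at byte offset 4 and occupies 4 bytes.
Bytes at offsets 4..7: 70 94 53 FE.
In little-endian order the low byte comes first in memory.
Reassemble most-significant byte first: FE 53 94 70 → 0xFE539470.
0xFE539470 = 4266890352.

4266890352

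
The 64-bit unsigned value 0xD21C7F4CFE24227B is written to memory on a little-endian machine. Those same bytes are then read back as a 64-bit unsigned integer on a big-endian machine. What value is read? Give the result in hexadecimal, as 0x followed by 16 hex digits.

Stored little-endian, the bytes at ascending addresses are 7B 22 24 FE 4C 7F 1C D2.
Read back as big-endian, the last byte is least significant, giving 0x7B2224FE4C7F1CD2.

0x7B2224FE4C7F1CD2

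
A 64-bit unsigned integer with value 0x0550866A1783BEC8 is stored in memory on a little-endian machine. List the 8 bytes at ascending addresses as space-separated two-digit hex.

C8 BE 83 17 6A 86 50 05

Split into bytes (most-significant first): 05 50 86 6A 17 83 BE C8.
Little-endian: lowest address holds the least-significant byte.
So at ascending addresses the bytes are C8 BE 83 17 6A 86 50 05.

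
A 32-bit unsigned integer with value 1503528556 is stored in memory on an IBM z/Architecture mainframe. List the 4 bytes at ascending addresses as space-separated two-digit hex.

1503528556 in hexadecimal, padded to 32 bits, is 0x599E066C.
Split into bytes (most-significant first): 59 9E 06 6C.
Big-endian: lowest address holds the most-significant byte.
So the memory order matches the most-significant-first order: 59 9E 06 6C.

59 9E 06 6C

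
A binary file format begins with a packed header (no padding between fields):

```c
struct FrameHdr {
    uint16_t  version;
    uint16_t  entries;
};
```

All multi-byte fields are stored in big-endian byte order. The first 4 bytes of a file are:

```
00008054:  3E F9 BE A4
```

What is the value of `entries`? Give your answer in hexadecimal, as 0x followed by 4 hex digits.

0xBEA4

`entries` follows `version` (2 bytes), so it starts at byte offset 2 and occupies 2 bytes.
Bytes at offsets 2..3: BE A4.
In big-endian order the high byte comes first in memory.
The bytes are already most-significant first: 0xBEA4.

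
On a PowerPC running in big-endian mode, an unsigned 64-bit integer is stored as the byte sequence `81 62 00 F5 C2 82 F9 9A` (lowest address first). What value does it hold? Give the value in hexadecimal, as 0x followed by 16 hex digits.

In big-endian order the high byte comes first in memory.
The bytes are already most-significant first: 0x816200F5C282F99A.

0x816200F5C282F99A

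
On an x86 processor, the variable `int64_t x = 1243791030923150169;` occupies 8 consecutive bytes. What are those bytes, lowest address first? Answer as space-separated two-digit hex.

59 C3 FD 4C 5A D5 42 11

1243791030923150169 in hexadecimal, padded to 64 bits, is 0x1142D55A4CFDC359.
Split into bytes (most-significant first): 11 42 D5 5A 4C FD C3 59.
Little-endian: lowest address holds the least-significant byte.
So at ascending addresses the bytes are 59 C3 FD 4C 5A D5 42 11.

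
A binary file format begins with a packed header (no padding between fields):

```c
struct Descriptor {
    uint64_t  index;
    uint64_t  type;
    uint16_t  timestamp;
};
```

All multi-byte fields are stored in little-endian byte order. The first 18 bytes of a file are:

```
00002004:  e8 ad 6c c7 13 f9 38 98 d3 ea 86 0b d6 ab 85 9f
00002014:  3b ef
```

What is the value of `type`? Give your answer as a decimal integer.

11494782559737801427

`type` follows `index` (8 bytes), so it starts at byte offset 8 and occupies 8 bytes.
Bytes at offsets 8..15: D3 EA 86 0B D6 AB 85 9F.
Little-endian stores the least-significant byte at the lowest address.
Reassemble most-significant byte first: 9F 85 AB D6 0B 86 EA D3 → 0x9F85ABD60B86EAD3.
0x9F85ABD60B86EAD3 = 11494782559737801427.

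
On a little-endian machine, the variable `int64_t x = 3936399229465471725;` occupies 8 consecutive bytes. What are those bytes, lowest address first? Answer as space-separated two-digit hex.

ED 2A 69 46 3E E6 A0 36

3936399229465471725 in hexadecimal, padded to 64 bits, is 0x36A0E63E46692AED.
Split into bytes (most-significant first): 36 A0 E6 3E 46 69 2A ED.
In little-endian order the low byte comes first in memory.
So at ascending addresses the bytes are ED 2A 69 46 3E E6 A0 36.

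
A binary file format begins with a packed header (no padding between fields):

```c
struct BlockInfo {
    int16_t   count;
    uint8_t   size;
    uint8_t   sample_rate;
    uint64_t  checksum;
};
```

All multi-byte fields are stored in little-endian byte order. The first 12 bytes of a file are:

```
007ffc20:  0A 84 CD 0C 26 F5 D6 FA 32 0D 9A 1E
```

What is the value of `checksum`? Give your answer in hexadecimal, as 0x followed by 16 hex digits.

`checksum` follows `count` (2 B), `size` (1 B), `sample_rate` (1 B), so it starts at offset 2 + 1 + 1 = 4 and occupies 8 bytes.
Bytes at offsets 4..11: 26 F5 D6 FA 32 0D 9A 1E.
In little-endian order the low byte comes first in memory.
Reassemble most-significant byte first: 1E 9A 0D 32 FA D6 F5 26 → 0x1E9A0D32FAD6F526.

0x1E9A0D32FAD6F526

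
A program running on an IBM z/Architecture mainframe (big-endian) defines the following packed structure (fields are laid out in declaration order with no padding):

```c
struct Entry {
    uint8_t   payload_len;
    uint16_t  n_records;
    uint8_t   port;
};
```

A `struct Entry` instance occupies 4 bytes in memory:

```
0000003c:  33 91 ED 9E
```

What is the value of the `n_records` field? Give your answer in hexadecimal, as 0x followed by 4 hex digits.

`n_records` follows `payload_len` (1 byte), so it starts at byte offset 1 and occupies 2 bytes.
Bytes at offsets 1..2: 91 ED.
In big-endian order the high byte comes first in memory.
The bytes are already most-significant first: 0x91ED.

0x91ED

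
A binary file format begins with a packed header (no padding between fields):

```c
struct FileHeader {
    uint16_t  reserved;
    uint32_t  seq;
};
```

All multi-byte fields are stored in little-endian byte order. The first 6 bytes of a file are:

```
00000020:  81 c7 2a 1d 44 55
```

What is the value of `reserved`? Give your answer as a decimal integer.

`reserved` is the first field, at byte offset 0, occupying 2 bytes.
Bytes at offsets 0..1: 81 C7.
In little-endian order the low byte comes first in memory.
Reassemble most-significant byte first: C7 81 → 0xC781.
0xC781 = 51073.

51073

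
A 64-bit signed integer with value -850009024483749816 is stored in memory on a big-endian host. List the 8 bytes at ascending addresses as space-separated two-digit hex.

F4 34 29 4B B7 C5 10 48

Two's complement of -850009024483749816 in 64 bits: 850009024483749816 = 0x0BCBD6B4483AEFB8; invert → 0xF434294BB7C51047; add 1 → 0xF434294BB7C51048.
Split into bytes (most-significant first): F4 34 29 4B B7 C5 10 48.
Big-endian stores the most-significant byte at the lowest address.
So the memory order matches the most-significant-first order: F4 34 29 4B B7 C5 10 48.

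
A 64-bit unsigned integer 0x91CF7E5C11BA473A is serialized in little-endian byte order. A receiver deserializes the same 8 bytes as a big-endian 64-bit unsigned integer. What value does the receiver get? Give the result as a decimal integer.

Stored little-endian, the bytes at ascending addresses are 3A 47 BA 11 5C 7E CF 91.
Read back as big-endian, the last byte is least significant, giving 0x3A47BA115C7ECF91.
0x3A47BA115C7ECF91 = 4199529761275301777.

4199529761275301777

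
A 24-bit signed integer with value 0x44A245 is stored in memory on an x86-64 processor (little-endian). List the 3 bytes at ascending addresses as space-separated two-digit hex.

45 A2 44

Split into bytes (most-significant first): 44 A2 45.
Little-endian: lowest address holds the least-significant byte.
So at ascending addresses the bytes are 45 A2 44.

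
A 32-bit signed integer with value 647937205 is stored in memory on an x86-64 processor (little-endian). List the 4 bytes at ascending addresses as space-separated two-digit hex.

647937205 in hexadecimal, padded to 32 bits, is 0x269EBCB5.
Split into bytes (most-significant first): 26 9E BC B5.
Little-endian stores the least-significant byte at the lowest address.
So at ascending addresses the bytes are B5 BC 9E 26.

B5 BC 9E 26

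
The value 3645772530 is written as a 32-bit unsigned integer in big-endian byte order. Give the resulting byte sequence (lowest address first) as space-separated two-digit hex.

D9 4E 12 F2

3645772530 in hexadecimal, padded to 32 bits, is 0xD94E12F2.
Split into bytes (most-significant first): D9 4E 12 F2.
In big-endian order the high byte comes first in memory.
So the memory order matches the most-significant-first order: D9 4E 12 F2.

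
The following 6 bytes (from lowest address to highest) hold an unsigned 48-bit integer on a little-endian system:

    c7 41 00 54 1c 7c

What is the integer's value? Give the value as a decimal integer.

136461110231495

Little-endian stores the least-significant byte at the lowest address.
Reassemble most-significant byte first: 7C 1C 54 00 41 C7 → 0x7C1C540041C7.
0x7C1C540041C7 = 136461110231495.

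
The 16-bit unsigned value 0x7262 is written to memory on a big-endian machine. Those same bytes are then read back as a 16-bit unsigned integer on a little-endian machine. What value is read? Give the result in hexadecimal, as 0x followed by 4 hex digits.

Stored big-endian, the bytes at ascending addresses are 72 62.
Read back as little-endian, the first byte is least significant, giving 0x6272.

0x6272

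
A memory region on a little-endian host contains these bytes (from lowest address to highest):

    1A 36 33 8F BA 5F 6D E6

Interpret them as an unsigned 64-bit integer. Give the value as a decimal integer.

16604032656055940634

In little-endian order the low byte comes first in memory.
Reassemble most-significant byte first: E6 6D 5F BA 8F 33 36 1A → 0xE66D5FBA8F33361A.
0xE66D5FBA8F33361A = 16604032656055940634.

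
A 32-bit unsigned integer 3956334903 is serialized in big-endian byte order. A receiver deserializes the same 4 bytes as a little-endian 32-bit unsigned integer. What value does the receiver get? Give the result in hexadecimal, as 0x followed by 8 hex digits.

0x37E1D0EB

3956334903 in 32-bit hexadecimal is 0xEBD0E137.
Stored big-endian, the bytes at ascending addresses are EB D0 E1 37.
Read back as little-endian, the first byte is least significant, giving 0x37E1D0EB.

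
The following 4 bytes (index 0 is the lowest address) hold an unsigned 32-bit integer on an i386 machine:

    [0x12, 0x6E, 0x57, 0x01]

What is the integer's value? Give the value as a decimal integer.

In little-endian order the low byte comes first in memory.
Reassemble most-significant byte first: 01 57 6E 12 → 0x01576E12.
0x01576E12 = 22507026.

22507026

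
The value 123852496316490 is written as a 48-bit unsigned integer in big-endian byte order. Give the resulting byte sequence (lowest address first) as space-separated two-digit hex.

123852496316490 in hexadecimal, padded to 48 bits, is 0x70A4A80C284A.
Split into bytes (most-significant first): 70 A4 A8 0C 28 4A.
In big-endian order the high byte comes first in memory.
So the memory order matches the most-significant-first order: 70 A4 A8 0C 28 4A.

70 A4 A8 0C 28 4A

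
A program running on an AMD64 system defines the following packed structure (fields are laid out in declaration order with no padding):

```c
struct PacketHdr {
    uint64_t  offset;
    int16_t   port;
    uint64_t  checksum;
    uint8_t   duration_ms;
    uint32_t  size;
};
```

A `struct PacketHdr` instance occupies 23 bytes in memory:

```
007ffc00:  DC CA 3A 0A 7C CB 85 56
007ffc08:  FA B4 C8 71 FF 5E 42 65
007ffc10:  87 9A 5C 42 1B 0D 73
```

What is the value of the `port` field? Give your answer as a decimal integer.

`port` follows `offset` (8 bytes), so it starts at byte offset 8 and occupies 2 bytes.
Bytes at offsets 8..9: FA B4.
Little-endian: lowest address holds the least-significant byte.
Reassemble most-significant byte first: B4 FA → 0xB4FA.
Top bit is set, so as a signed 16-bit value this is 0xB4FA − 2^16 = -19206.

-19206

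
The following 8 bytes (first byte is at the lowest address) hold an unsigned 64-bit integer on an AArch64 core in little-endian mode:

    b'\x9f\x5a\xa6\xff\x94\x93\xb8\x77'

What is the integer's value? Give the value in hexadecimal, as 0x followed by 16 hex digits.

Little-endian: lowest address holds the least-significant byte.
Reassemble most-significant byte first: 77 B8 93 94 FF A6 5A 9F → 0x77B89394FFA65A9F.

0x77B89394FFA65A9F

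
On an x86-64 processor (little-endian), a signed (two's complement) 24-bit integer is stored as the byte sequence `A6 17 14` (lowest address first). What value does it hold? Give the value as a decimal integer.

1316774

In little-endian order the low byte comes first in memory.
Reassemble most-significant byte first: 14 17 A6 → 0x1417A6.
0x1417A6 = 1316774.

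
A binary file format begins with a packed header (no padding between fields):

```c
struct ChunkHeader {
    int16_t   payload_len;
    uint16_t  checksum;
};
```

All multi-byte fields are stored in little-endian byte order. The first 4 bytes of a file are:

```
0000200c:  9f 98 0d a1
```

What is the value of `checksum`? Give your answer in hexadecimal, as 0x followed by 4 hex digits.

`checksum` follows `payload_len` (2 bytes), so it starts at byte offset 2 and occupies 2 bytes.
Bytes at offsets 2..3: 0D A1.
Little-endian stores the least-significant byte at the lowest address.
Reassemble most-significant byte first: A1 0D → 0xA10D.

0xA10D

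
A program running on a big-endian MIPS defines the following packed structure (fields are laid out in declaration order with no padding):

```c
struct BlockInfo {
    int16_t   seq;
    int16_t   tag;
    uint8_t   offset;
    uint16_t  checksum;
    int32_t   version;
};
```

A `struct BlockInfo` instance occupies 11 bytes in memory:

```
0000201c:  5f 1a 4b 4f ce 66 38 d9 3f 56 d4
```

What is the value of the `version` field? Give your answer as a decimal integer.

`version` follows `seq` (2 B), `tag` (2 B), `offset` (1 B), `checksum` (2 B), so it starts at offset 2 + 2 + 1 + 2 = 7 and occupies 4 bytes.
Bytes at offsets 7..10: D9 3F 56 D4.
Big-endian: lowest address holds the most-significant byte.
The bytes are already most-significant first: 0xD93F56D4.
Top bit is set, so as a signed 32-bit value this is 0xD93F56D4 − 2^32 = -650160428.

-650160428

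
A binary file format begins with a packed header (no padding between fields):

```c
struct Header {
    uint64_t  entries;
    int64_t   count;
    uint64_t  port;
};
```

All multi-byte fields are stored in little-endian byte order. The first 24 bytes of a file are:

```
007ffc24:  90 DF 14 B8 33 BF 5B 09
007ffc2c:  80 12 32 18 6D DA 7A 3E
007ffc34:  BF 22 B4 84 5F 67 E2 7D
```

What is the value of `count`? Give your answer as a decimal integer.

`count` follows `entries` (8 bytes), so it starts at byte offset 8 and occupies 8 bytes.
Bytes at offsets 8..15: 80 12 32 18 6D DA 7A 3E.
Little-endian: lowest address holds the least-significant byte.
Reassemble most-significant byte first: 3E 7A DA 6D 18 32 12 80 → 0x3E7ADA6D18321280.
0x3E7ADA6D18321280 = 4502150939602457216.

4502150939602457216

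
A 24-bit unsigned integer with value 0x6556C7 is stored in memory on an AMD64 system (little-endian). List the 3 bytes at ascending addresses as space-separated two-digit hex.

C7 56 65

Split into bytes (most-significant first): 65 56 C7.
Little-endian: lowest address holds the least-significant byte.
So at ascending addresses the bytes are C7 56 65.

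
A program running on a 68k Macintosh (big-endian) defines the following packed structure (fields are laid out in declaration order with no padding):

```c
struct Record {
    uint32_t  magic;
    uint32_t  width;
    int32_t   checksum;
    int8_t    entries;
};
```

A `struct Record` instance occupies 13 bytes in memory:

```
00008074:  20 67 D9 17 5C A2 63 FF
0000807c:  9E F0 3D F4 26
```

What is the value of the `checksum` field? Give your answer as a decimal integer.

-1628422668

`checksum` follows `magic` (4 B), `width` (4 B), so it starts at offset 4 + 4 = 8 and occupies 4 bytes.
Bytes at offsets 8..11: 9E F0 3D F4.
Big-endian stores the most-significant byte at the lowest address.
The bytes are already most-significant first: 0x9EF03DF4.
Top bit is set, so as a signed 32-bit value this is 0x9EF03DF4 − 2^32 = -1628422668.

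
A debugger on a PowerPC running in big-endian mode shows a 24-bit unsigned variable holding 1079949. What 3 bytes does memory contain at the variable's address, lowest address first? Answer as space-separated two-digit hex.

10 7A 8D

1079949 in hexadecimal, padded to 24 bits, is 0x107A8D.
Split into bytes (most-significant first): 10 7A 8D.
In big-endian order the high byte comes first in memory.
So the memory order matches the most-significant-first order: 10 7A 8D.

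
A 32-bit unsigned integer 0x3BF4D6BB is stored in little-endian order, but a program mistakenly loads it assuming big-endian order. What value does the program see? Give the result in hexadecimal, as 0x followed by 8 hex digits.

Stored little-endian, the bytes at ascending addresses are BB D6 F4 3B.
Read back as big-endian, the last byte is least significant, giving 0xBBD6F43B.

0xBBD6F43B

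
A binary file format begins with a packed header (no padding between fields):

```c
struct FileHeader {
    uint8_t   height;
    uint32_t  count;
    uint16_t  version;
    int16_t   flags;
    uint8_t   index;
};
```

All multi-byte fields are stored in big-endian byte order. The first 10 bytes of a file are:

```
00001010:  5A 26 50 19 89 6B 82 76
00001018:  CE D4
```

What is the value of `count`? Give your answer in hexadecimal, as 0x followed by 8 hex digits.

`count` follows `height` (1 byte), so it starts at byte offset 1 and occupies 4 bytes.
Bytes at offsets 1..4: 26 50 19 89.
Big-endian stores the most-significant byte at the lowest address.
The bytes are already most-significant first: 0x26501989.

0x26501989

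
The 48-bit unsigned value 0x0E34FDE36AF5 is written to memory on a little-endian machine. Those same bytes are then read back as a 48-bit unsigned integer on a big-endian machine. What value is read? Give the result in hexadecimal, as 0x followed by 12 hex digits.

Stored little-endian, the bytes at ascending addresses are F5 6A E3 FD 34 0E.
Read back as big-endian, the last byte is least significant, giving 0xF56AE3FD340E.

0xF56AE3FD340E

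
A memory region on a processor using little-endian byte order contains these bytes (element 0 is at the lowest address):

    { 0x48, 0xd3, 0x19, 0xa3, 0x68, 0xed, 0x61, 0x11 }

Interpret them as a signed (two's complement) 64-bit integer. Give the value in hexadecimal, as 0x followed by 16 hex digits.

Little-endian stores the least-significant byte at the lowest address.
Reassemble most-significant byte first: 11 61 ED 68 A3 19 D3 48 → 0x1161ED68A319D348.

0x1161ED68A319D348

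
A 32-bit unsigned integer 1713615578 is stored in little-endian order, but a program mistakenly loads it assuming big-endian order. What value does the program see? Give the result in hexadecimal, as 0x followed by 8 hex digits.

1713615578 in 32-bit hexadecimal is 0x6623B2DA.
Stored little-endian, the bytes at ascending addresses are DA B2 23 66.
Read back as big-endian, the last byte is least significant, giving 0xDAB22366.

0xDAB22366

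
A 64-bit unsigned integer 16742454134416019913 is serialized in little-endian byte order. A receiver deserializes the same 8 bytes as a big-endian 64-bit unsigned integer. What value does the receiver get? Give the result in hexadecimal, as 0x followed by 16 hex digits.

16742454134416019913 in 64-bit hexadecimal is 0xE8592554762311C9.
Stored little-endian, the bytes at ascending addresses are C9 11 23 76 54 25 59 E8.
Read back as big-endian, the last byte is least significant, giving 0xC9112376542559E8.

0xC9112376542559E8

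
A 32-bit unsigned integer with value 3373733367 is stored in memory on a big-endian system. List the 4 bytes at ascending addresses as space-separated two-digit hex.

3373733367 in hexadecimal, padded to 32 bits, is 0xC91715F7.
Split into bytes (most-significant first): C9 17 15 F7.
In big-endian order the high byte comes first in memory.
So the memory order matches the most-significant-first order: C9 17 15 F7.

C9 17 15 F7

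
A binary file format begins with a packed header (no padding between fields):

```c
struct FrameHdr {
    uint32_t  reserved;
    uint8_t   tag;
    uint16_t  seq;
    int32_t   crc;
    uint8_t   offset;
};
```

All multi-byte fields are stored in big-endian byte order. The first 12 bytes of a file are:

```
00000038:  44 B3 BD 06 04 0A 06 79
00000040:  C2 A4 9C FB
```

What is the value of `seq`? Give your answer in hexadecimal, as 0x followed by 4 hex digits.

0x0A06

`seq` follows `reserved` (4 B), `tag` (1 B), so it starts at offset 4 + 1 = 5 and occupies 2 bytes.
Bytes at offsets 5..6: 0A 06.
Big-endian stores the most-significant byte at the lowest address.
The bytes are already most-significant first: 0x0A06.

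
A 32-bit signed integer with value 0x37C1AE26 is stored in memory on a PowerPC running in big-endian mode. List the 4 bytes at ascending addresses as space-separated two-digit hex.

Split into bytes (most-significant first): 37 C1 AE 26.
In big-endian order the high byte comes first in memory.
So the memory order matches the most-significant-first order: 37 C1 AE 26.

37 C1 AE 26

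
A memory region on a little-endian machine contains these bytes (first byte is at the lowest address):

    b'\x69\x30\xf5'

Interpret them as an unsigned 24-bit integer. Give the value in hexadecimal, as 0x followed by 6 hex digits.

In little-endian order the low byte comes first in memory.
Reassemble most-significant byte first: F5 30 69 → 0xF53069.

0xF53069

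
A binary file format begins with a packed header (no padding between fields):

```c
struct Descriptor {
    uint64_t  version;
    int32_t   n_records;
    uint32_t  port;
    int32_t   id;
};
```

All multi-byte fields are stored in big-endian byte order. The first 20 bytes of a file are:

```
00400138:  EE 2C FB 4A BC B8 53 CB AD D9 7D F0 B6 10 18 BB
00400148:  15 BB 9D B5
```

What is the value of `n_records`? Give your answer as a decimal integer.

`n_records` follows `version` (8 bytes), so it starts at byte offset 8 and occupies 4 bytes.
Bytes at offsets 8..11: AD D9 7D F0.
Big-endian: lowest address holds the most-significant byte.
The bytes are already most-significant first: 0xADD97DF0.
Top bit is set, so as a signed 32-bit value this is 0xADD97DF0 − 2^32 = -1378255376.

-1378255376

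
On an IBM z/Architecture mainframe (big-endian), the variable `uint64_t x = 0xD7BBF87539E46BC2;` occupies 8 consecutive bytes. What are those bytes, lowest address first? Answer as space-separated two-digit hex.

Split into bytes (most-significant first): D7 BB F8 75 39 E4 6B C2.
Big-endian stores the most-significant byte at the lowest address.
So the memory order matches the most-significant-first order: D7 BB F8 75 39 E4 6B C2.

D7 BB F8 75 39 E4 6B C2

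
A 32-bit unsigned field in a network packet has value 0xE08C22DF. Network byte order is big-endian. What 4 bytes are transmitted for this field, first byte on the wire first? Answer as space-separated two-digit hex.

E0 8C 22 DF

Split into bytes (most-significant first): E0 8C 22 DF.
Big-endian: lowest address holds the most-significant byte.
So the memory order matches the most-significant-first order: E0 8C 22 DF.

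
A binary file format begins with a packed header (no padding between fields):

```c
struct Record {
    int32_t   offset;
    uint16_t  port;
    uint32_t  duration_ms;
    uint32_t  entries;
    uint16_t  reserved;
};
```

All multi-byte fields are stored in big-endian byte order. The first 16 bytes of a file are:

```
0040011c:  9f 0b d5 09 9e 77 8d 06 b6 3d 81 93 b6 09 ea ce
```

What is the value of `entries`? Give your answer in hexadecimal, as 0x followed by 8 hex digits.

`entries` follows `offset` (4 B), `port` (2 B), `duration_ms` (4 B), so it starts at offset 4 + 2 + 4 = 10 and occupies 4 bytes.
Bytes at offsets 10..13: 81 93 B6 09.
In big-endian order the high byte comes first in memory.
The bytes are already most-significant first: 0x8193B609.

0x8193B609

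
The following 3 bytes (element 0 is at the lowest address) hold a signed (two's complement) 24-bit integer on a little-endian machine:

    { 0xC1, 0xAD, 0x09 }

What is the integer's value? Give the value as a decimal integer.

634305

Little-endian stores the least-significant byte at the lowest address.
Reassemble most-significant byte first: 09 AD C1 → 0x09ADC1.
0x09ADC1 = 634305.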